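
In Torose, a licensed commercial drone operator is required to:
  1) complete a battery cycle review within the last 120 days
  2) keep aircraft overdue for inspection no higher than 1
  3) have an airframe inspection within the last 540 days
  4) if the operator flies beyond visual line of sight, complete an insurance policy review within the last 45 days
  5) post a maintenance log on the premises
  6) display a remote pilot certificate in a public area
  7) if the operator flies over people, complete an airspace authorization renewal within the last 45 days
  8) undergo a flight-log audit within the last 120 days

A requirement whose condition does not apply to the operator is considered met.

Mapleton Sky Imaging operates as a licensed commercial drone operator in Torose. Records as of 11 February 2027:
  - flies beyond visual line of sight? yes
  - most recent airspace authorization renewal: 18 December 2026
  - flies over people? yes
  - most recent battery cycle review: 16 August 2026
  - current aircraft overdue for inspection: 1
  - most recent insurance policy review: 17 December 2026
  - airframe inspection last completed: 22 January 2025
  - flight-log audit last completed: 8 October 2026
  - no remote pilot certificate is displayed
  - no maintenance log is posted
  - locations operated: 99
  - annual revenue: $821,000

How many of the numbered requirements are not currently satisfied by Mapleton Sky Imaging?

7

1. battery cycle review 179 days ago vs limit 120 → not met
2. aircraft overdue for inspection 1 ≤ 1 → met
3. airframe inspection 750 days ago vs limit 540 → not met
4. condition 'flies beyond visual line of sight' holds; insurance policy review 56 days ago vs limit 45 → not met
5. maintenance log absent → not met
6. remote pilot certificate absent → not met
7. condition 'flies over people' holds; airspace authorization renewal 55 days ago vs limit 45 → not met
8. flight-log audit 126 days ago vs limit 120 → not met
Not met: 7 of 8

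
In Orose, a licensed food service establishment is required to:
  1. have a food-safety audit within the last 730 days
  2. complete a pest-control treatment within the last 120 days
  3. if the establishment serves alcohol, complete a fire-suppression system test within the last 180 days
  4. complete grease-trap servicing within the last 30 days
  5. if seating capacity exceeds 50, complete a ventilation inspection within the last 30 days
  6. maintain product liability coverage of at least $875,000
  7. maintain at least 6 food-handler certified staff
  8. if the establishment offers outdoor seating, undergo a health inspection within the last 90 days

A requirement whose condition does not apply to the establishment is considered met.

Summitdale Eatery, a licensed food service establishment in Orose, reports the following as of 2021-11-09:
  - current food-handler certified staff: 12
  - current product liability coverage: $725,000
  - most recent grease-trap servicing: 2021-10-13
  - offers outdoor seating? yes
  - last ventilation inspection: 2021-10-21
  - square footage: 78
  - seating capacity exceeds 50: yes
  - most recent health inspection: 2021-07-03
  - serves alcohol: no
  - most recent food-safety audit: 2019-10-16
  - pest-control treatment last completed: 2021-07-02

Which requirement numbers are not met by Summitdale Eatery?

1, 2, 6, 8

1. food-safety audit 755 days ago vs limit 730 → not met
2. pest-control treatment 130 days ago vs limit 120 → not met
3. condition 'serves alcohol' does not hold → requirement n/a → met
4. grease-trap servicing 27 days ago vs limit 30 → met
5. condition 'seating capacity exceeds 50' holds; ventilation inspection 19 days ago vs limit 30 → met
6. product liability coverage $725,000 < $875,000 → not met
7. food-handler certified staff 12 ≥ 6 → met
8. condition 'offers outdoor seating' holds; health inspection 129 days ago vs limit 90 → not met
Not met: 1, 2, 6, 8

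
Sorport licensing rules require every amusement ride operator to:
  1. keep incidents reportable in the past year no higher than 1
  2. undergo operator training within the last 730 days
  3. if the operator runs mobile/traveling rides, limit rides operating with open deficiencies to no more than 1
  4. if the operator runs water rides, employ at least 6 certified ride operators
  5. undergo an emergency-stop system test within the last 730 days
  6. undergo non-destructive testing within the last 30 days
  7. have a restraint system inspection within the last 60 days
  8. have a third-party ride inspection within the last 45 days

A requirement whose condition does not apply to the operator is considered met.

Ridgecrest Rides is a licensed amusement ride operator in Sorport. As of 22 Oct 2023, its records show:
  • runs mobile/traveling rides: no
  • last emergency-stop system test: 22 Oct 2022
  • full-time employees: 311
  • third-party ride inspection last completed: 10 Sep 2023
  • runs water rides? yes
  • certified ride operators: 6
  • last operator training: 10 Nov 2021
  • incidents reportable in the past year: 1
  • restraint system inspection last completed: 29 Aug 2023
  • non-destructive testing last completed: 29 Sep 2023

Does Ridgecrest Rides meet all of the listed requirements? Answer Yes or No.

Yes

1. incidents reportable in the past year 1 ≤ 1 → met
2. operator training 711 days ago vs limit 730 → met
3. condition 'runs mobile/traveling rides' does not hold → requirement n/a → met
4. condition 'runs water rides' holds; certified ride operators 6 ≥ 6 → met
5. emergency-stop system test 365 days ago vs limit 730 → met
6. non-destructive testing 23 days ago vs limit 30 → met
7. restraint system inspection 54 days ago vs limit 60 → met
8. third-party ride inspection 42 days ago vs limit 45 → met
All met.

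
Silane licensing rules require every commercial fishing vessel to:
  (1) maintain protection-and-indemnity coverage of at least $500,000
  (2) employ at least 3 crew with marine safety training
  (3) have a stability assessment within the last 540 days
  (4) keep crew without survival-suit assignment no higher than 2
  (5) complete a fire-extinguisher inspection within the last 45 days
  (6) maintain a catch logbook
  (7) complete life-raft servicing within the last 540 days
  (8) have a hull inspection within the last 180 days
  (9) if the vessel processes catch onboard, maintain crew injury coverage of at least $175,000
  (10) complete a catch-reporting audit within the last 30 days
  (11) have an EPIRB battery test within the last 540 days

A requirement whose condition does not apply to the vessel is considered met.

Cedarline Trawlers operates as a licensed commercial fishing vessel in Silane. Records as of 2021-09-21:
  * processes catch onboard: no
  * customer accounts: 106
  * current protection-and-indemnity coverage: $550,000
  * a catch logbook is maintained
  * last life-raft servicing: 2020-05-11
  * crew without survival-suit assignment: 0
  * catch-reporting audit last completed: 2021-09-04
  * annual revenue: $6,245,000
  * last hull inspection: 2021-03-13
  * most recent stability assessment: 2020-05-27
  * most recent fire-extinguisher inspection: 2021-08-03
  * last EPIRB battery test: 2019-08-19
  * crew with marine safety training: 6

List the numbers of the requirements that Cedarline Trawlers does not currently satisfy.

1. protection-and-indemnity coverage $550,000 ≥ $500,000 → met
2. crew with marine safety training 6 ≥ 3 → met
3. stability assessment 482 days ago vs limit 540 → met
4. crew without survival-suit assignment 0 ≤ 2 → met
5. fire-extinguisher inspection 49 days ago vs limit 45 → not met
6. catch logbook present → met
7. life-raft servicing 498 days ago vs limit 540 → met
8. hull inspection 192 days ago vs limit 180 → not met
9. condition 'processes catch onboard' does not hold → requirement n/a → met
10. catch-reporting audit 17 days ago vs limit 30 → met
11. EPIRB battery test 764 days ago vs limit 540 → not met
Not met: 5, 8, 11

5, 8, 11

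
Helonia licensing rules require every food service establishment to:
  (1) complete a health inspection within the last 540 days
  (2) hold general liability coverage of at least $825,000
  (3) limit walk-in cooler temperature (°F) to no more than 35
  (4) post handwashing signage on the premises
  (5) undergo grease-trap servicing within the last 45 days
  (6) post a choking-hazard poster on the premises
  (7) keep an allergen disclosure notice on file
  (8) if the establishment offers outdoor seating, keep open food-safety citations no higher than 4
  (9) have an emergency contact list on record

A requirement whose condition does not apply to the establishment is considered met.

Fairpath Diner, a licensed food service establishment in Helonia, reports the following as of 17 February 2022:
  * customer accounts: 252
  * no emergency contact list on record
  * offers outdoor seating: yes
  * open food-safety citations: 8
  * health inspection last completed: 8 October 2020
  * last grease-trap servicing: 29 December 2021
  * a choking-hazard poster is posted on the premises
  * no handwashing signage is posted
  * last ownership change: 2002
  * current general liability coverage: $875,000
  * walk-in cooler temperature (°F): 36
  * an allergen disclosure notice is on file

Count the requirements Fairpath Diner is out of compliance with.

1. health inspection 497 days ago vs limit 540 → met
2. general liability coverage $875,000 ≥ $825,000 → met
3. walk-in cooler temperature (°F) 36 > 35 → not met
4. handwashing signage absent → not met
5. grease-trap servicing 50 days ago vs limit 45 → not met
6. choking-hazard poster present → met
7. allergen disclosure notice present → met
8. condition 'offers outdoor seating' holds; open food-safety citations 8 > 4 → not met
9. emergency contact list absent → not met
Not met: 5 of 9

5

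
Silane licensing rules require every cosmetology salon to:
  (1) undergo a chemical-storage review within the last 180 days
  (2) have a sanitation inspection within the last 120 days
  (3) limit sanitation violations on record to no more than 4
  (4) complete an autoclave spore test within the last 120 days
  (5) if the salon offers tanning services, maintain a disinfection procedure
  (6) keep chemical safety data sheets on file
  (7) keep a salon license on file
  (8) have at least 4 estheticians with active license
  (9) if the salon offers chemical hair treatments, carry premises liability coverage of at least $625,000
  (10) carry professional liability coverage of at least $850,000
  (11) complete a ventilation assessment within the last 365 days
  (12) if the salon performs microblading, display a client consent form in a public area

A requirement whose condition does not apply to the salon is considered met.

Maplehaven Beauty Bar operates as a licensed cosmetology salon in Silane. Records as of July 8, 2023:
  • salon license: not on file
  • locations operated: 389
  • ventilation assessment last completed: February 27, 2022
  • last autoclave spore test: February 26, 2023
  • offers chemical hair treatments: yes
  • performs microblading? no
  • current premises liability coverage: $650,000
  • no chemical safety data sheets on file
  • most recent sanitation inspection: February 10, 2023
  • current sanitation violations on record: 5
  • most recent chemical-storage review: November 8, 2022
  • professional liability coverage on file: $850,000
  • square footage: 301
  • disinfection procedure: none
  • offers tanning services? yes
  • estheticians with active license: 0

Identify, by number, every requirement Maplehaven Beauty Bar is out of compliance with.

1. chemical-storage review 242 days ago vs limit 180 → not met
2. sanitation inspection 148 days ago vs limit 120 → not met
3. sanitation violations on record 5 > 4 → not met
4. autoclave spore test 132 days ago vs limit 120 → not met
5. condition 'offers tanning services' holds; disinfection procedure absent → not met
6. chemical safety data sheets absent → not met
7. salon license absent → not met
8. estheticians with active license 0 < 4 → not met
9. condition 'offers chemical hair treatments' holds; premises liability coverage $650,000 ≥ $625,000 → met
10. professional liability coverage $850,000 ≥ $850,000 → met
11. ventilation assessment 496 days ago vs limit 365 → not met
12. condition 'performs microblading' does not hold → requirement n/a → met
Not met: 1, 2, 3, 4, 5, 6, 7, 8, 11

1, 2, 3, 4, 5, 6, 7, 8, 11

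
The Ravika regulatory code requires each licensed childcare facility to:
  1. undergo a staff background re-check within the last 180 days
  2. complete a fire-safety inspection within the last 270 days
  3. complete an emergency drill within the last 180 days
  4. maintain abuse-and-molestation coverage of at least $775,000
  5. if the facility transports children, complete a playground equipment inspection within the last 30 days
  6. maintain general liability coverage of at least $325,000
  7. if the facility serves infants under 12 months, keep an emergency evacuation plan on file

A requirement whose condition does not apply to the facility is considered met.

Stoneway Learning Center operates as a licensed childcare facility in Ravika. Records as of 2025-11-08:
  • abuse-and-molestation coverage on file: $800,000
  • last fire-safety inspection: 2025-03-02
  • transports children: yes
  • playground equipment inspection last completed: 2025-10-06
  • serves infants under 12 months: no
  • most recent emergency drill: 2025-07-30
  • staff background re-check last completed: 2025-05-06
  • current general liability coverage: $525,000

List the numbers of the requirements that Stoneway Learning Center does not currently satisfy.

1. staff background re-check 186 days ago vs limit 180 → not met
2. fire-safety inspection 251 days ago vs limit 270 → met
3. emergency drill 101 days ago vs limit 180 → met
4. abuse-and-molestation coverage $800,000 ≥ $775,000 → met
5. condition 'transports children' holds; playground equipment inspection 33 days ago vs limit 30 → not met
6. general liability coverage $525,000 ≥ $325,000 → met
7. condition 'serves infants under 12 months' does not hold → requirement n/a → met
Not met: 1, 5

1, 5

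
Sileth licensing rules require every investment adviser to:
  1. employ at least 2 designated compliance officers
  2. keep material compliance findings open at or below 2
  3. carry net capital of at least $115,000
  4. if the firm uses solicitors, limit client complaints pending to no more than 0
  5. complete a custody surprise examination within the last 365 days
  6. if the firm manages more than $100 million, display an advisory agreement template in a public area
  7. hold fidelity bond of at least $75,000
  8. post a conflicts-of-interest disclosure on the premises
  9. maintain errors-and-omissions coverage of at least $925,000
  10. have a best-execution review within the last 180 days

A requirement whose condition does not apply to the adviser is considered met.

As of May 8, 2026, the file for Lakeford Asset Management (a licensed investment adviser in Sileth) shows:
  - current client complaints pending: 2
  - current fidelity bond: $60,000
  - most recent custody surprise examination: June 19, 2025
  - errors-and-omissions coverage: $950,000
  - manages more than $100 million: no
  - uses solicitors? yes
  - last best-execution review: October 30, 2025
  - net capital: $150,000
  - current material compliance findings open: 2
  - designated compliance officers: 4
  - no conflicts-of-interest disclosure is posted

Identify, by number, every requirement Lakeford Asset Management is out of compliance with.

1. designated compliance officers 4 ≥ 2 → met
2. material compliance findings open 2 ≤ 2 → met
3. net capital $150,000 ≥ $115,000 → met
4. condition 'uses solicitors' holds; client complaints pending 2 > 0 → not met
5. custody surprise examination 323 days ago vs limit 365 → met
6. condition 'manages more than $100 million' does not hold → requirement n/a → met
7. fidelity bond $60,000 < $75,000 → not met
8. conflicts-of-interest disclosure absent → not met
9. errors-and-omissions coverage $950,000 ≥ $925,000 → met
10. best-execution review 190 days ago vs limit 180 → not met
Not met: 4, 7, 8, 10

4, 7, 8, 10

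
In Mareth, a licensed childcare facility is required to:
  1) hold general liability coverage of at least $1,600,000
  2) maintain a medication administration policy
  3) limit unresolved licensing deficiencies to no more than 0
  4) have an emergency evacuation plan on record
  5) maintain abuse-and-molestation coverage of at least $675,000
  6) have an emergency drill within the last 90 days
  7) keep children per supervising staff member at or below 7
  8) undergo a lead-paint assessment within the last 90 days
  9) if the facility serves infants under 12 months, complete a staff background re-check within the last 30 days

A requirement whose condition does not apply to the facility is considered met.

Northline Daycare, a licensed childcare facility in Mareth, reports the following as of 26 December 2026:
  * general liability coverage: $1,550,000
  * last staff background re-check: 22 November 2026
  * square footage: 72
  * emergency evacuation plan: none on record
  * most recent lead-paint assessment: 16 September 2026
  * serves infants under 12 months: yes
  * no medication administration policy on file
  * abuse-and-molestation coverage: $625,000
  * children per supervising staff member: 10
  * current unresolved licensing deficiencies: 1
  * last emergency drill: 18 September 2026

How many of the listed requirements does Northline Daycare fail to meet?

1. general liability coverage $1,550,000 < $1,600,000 → not met
2. medication administration policy absent → not met
3. unresolved licensing deficiencies 1 > 0 → not met
4. emergency evacuation plan absent → not met
5. abuse-and-molestation coverage $625,000 < $675,000 → not met
6. emergency drill 99 days ago vs limit 90 → not met
7. children per supervising staff member 10 > 7 → not met
8. lead-paint assessment 101 days ago vs limit 90 → not met
9. condition 'serves infants under 12 months' holds; staff background re-check 34 days ago vs limit 30 → not met
Not met: 9 of 9

9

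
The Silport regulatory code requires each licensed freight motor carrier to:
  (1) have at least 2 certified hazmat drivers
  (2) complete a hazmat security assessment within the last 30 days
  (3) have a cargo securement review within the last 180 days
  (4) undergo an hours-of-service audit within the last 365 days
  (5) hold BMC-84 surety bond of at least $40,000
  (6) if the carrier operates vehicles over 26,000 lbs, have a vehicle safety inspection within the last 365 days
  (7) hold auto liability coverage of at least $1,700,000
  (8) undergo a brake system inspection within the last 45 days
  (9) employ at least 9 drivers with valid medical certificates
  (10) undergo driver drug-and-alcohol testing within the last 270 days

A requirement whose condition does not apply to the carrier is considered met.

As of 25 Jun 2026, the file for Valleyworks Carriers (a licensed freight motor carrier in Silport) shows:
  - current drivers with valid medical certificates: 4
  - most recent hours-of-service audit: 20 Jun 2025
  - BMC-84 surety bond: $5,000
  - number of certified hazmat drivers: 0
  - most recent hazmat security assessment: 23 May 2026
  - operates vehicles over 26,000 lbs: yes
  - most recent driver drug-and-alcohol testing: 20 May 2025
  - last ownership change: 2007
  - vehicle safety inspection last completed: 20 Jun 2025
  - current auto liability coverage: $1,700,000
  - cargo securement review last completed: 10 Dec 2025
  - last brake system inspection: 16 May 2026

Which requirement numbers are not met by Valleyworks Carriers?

1. certified hazmat drivers 0 < 2 → not met
2. hazmat security assessment 33 days ago vs limit 30 → not met
3. cargo securement review 197 days ago vs limit 180 → not met
4. hours-of-service audit 370 days ago vs limit 365 → not met
5. BMC-84 surety bond $5,000 < $40,000 → not met
6. condition 'operates vehicles over 26,000 lbs' holds; vehicle safety inspection 370 days ago vs limit 365 → not met
7. auto liability coverage $1,700,000 ≥ $1,700,000 → met
8. brake system inspection 40 days ago vs limit 45 → met
9. drivers with valid medical certificates 4 < 9 → not met
10. driver drug-and-alcohol testing 401 days ago vs limit 270 → not met
Not met: 1, 2, 3, 4, 5, 6, 9, 10

1, 2, 3, 4, 5, 6, 9, 10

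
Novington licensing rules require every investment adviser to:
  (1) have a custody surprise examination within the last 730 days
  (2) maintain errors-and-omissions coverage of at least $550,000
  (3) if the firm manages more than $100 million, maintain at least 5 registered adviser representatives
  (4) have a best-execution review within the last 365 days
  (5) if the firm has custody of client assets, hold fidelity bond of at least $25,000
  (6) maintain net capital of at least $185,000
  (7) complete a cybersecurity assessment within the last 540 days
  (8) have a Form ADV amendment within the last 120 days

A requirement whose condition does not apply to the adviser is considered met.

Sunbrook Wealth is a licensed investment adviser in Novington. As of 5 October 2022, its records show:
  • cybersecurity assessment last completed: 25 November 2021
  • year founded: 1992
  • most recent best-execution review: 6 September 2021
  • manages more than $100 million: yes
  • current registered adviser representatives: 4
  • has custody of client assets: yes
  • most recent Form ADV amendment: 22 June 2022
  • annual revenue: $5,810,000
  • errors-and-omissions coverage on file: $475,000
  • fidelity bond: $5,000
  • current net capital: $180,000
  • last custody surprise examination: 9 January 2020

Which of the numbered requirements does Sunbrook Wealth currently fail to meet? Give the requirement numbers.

1. custody surprise examination 1000 days ago vs limit 730 → not met
2. errors-and-omissions coverage $475,000 < $550,000 → not met
3. condition 'manages more than $100 million' holds; registered adviser representatives 4 < 5 → not met
4. best-execution review 394 days ago vs limit 365 → not met
5. condition 'has custody of client assets' holds; fidelity bond $5,000 < $25,000 → not met
6. net capital $180,000 < $185,000 → not met
7. cybersecurity assessment 314 days ago vs limit 540 → met
8. Form ADV amendment 105 days ago vs limit 120 → met
Not met: 1, 2, 3, 4, 5, 6

1, 2, 3, 4, 5, 6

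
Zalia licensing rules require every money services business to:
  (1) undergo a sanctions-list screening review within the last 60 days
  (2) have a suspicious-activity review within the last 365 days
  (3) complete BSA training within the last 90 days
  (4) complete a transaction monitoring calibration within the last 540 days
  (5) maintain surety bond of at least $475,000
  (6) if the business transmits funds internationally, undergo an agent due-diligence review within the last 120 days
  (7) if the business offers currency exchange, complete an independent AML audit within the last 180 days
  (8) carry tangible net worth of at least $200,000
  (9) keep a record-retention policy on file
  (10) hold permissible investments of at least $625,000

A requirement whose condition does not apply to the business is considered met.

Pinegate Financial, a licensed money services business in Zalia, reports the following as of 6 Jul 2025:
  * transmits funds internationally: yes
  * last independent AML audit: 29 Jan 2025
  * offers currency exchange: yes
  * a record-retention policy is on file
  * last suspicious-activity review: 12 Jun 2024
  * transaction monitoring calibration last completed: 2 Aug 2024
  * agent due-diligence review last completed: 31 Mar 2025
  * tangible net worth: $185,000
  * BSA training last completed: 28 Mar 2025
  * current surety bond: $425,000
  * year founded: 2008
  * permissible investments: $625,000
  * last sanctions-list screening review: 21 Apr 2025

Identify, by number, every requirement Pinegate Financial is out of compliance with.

1, 2, 3, 5, 8

1. sanctions-list screening review 76 days ago vs limit 60 → not met
2. suspicious-activity review 389 days ago vs limit 365 → not met
3. BSA training 100 days ago vs limit 90 → not met
4. transaction monitoring calibration 338 days ago vs limit 540 → met
5. surety bond $425,000 < $475,000 → not met
6. condition 'transmits funds internationally' holds; agent due-diligence review 97 days ago vs limit 120 → met
7. condition 'offers currency exchange' holds; independent AML audit 158 days ago vs limit 180 → met
8. tangible net worth $185,000 < $200,000 → not met
9. record-retention policy present → met
10. permissible investments $625,000 ≥ $625,000 → met
Not met: 1, 2, 3, 5, 8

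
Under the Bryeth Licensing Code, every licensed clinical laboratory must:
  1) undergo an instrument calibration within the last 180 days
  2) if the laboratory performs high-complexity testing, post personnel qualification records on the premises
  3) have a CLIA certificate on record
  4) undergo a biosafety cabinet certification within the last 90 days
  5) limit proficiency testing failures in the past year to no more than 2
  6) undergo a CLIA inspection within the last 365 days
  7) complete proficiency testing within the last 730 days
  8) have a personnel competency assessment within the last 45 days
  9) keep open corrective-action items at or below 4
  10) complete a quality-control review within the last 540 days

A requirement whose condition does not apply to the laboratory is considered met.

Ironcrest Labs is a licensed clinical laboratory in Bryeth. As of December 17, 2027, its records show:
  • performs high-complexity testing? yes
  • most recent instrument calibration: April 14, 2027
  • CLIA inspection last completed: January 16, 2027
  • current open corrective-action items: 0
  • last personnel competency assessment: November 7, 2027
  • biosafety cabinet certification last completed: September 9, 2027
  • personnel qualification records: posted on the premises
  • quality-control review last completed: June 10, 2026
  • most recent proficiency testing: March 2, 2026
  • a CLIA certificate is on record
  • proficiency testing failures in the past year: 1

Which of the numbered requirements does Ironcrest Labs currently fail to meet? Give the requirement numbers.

1. instrument calibration 247 days ago vs limit 180 → not met
2. condition 'performs high-complexity testing' holds; personnel qualification records present → met
3. CLIA certificate present → met
4. biosafety cabinet certification 99 days ago vs limit 90 → not met
5. proficiency testing failures in the past year 1 ≤ 2 → met
6. CLIA inspection 335 days ago vs limit 365 → met
7. proficiency testing 655 days ago vs limit 730 → met
8. personnel competency assessment 40 days ago vs limit 45 → met
9. open corrective-action items 0 ≤ 4 → met
10. quality-control review 555 days ago vs limit 540 → not met
Not met: 1, 4, 10

1, 4, 10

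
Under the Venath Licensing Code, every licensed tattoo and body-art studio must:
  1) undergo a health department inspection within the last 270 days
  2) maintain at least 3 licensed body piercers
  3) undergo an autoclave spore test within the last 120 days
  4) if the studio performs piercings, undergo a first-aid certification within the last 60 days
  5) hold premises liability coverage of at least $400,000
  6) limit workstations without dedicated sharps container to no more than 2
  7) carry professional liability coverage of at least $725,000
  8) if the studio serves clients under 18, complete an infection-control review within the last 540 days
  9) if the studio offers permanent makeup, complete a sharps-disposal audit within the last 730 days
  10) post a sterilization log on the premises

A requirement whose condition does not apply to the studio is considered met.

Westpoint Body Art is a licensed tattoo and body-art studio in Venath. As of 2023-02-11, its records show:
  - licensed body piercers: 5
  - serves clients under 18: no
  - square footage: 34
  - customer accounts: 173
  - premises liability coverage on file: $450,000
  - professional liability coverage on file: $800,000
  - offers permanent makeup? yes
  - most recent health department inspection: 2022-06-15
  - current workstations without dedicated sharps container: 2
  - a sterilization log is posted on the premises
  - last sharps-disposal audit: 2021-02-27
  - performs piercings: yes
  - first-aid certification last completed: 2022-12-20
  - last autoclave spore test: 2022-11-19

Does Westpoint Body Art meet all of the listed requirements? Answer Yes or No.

Yes

1. health department inspection 241 days ago vs limit 270 → met
2. licensed body piercers 5 ≥ 3 → met
3. autoclave spore test 84 days ago vs limit 120 → met
4. condition 'performs piercings' holds; first-aid certification 53 days ago vs limit 60 → met
5. premises liability coverage $450,000 ≥ $400,000 → met
6. workstations without dedicated sharps container 2 ≤ 2 → met
7. professional liability coverage $800,000 ≥ $725,000 → met
8. condition 'serves clients under 18' does not hold → requirement n/a → met
9. condition 'offers permanent makeup' holds; sharps-disposal audit 714 days ago vs limit 730 → met
10. sterilization log present → met
All met.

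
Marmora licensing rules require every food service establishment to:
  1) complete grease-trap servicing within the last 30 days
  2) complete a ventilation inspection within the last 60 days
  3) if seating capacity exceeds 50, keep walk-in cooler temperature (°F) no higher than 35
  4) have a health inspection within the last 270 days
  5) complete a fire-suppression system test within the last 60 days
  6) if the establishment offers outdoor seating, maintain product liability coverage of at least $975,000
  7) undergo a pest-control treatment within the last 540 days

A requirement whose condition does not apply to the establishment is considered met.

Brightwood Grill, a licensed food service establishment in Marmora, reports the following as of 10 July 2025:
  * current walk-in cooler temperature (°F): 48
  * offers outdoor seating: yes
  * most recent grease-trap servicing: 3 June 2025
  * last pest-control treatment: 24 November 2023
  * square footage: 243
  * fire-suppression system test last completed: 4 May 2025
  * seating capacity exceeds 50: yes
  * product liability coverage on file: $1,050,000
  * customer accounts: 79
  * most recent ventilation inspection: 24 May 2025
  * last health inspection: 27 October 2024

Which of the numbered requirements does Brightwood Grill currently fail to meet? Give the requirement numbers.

1, 3, 5, 7

1. grease-trap servicing 37 days ago vs limit 30 → not met
2. ventilation inspection 47 days ago vs limit 60 → met
3. condition 'seating capacity exceeds 50' holds; walk-in cooler temperature (°F) 48 > 35 → not met
4. health inspection 256 days ago vs limit 270 → met
5. fire-suppression system test 67 days ago vs limit 60 → not met
6. condition 'offers outdoor seating' holds; product liability coverage $1,050,000 ≥ $975,000 → met
7. pest-control treatment 594 days ago vs limit 540 → not met
Not met: 1, 3, 5, 7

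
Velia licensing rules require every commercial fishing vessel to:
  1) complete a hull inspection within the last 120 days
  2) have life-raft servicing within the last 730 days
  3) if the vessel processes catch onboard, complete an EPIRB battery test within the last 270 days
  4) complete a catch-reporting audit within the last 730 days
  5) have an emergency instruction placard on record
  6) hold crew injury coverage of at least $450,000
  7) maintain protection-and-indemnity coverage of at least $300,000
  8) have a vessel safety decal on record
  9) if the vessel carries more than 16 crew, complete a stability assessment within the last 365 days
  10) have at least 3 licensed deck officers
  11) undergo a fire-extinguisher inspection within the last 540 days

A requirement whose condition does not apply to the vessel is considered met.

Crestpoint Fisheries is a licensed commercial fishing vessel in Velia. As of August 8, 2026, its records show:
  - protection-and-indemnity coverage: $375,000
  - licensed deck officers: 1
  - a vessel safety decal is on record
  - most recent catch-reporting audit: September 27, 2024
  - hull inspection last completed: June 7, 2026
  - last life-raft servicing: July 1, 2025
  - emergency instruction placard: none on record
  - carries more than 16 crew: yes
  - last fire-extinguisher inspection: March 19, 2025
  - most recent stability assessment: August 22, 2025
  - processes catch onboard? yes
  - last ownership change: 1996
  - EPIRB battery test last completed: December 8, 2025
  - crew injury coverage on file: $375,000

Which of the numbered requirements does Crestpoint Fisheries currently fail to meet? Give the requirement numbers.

1. hull inspection 62 days ago vs limit 120 → met
2. life-raft servicing 403 days ago vs limit 730 → met
3. condition 'processes catch onboard' holds; EPIRB battery test 243 days ago vs limit 270 → met
4. catch-reporting audit 680 days ago vs limit 730 → met
5. emergency instruction placard absent → not met
6. crew injury coverage $375,000 < $450,000 → not met
7. protection-and-indemnity coverage $375,000 ≥ $300,000 → met
8. vessel safety decal present → met
9. condition 'carries more than 16 crew' holds; stability assessment 351 days ago vs limit 365 → met
10. licensed deck officers 1 < 3 → not met
11. fire-extinguisher inspection 507 days ago vs limit 540 → met
Not met: 5, 6, 10

5, 6, 10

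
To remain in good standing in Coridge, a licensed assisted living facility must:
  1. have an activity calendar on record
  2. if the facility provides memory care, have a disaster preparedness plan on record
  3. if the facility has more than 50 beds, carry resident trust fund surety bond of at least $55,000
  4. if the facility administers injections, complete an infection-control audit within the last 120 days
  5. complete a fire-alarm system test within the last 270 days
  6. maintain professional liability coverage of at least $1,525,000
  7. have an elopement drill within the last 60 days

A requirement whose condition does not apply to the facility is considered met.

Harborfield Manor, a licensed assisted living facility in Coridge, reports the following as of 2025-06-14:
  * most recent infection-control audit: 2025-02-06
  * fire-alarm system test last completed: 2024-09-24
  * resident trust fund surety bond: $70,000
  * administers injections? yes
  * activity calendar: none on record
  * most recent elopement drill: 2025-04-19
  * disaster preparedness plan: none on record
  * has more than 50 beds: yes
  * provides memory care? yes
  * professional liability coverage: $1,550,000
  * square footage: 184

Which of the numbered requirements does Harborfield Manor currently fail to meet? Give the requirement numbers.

1. activity calendar absent → not met
2. condition 'provides memory care' holds; disaster preparedness plan absent → not met
3. condition 'has more than 50 beds' holds; resident trust fund surety bond $70,000 ≥ $55,000 → met
4. condition 'administers injections' holds; infection-control audit 128 days ago vs limit 120 → not met
5. fire-alarm system test 263 days ago vs limit 270 → met
6. professional liability coverage $1,550,000 ≥ $1,525,000 → met
7. elopement drill 56 days ago vs limit 60 → met
Not met: 1, 2, 4

1, 2, 4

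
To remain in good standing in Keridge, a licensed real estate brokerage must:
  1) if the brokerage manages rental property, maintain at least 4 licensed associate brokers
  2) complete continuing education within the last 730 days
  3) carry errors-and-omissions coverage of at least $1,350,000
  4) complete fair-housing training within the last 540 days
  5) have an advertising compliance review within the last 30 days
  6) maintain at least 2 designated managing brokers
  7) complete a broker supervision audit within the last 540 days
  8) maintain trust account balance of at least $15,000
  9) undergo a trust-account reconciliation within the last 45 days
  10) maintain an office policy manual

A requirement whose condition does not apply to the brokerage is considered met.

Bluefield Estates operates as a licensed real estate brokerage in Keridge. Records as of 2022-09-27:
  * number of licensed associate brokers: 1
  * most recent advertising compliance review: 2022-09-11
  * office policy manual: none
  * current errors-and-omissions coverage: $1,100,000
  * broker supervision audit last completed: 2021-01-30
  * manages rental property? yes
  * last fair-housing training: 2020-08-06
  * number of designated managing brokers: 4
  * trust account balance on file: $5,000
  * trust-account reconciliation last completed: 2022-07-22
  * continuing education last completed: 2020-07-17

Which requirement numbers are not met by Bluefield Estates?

1, 2, 3, 4, 7, 8, 9, 10

1. condition 'manages rental property' holds; licensed associate brokers 1 < 4 → not met
2. continuing education 802 days ago vs limit 730 → not met
3. errors-and-omissions coverage $1,100,000 < $1,350,000 → not met
4. fair-housing training 782 days ago vs limit 540 → not met
5. advertising compliance review 16 days ago vs limit 30 → met
6. designated managing brokers 4 ≥ 2 → met
7. broker supervision audit 605 days ago vs limit 540 → not met
8. trust account balance $5,000 < $15,000 → not met
9. trust-account reconciliation 67 days ago vs limit 45 → not met
10. office policy manual absent → not met
Not met: 1, 2, 3, 4, 7, 8, 9, 10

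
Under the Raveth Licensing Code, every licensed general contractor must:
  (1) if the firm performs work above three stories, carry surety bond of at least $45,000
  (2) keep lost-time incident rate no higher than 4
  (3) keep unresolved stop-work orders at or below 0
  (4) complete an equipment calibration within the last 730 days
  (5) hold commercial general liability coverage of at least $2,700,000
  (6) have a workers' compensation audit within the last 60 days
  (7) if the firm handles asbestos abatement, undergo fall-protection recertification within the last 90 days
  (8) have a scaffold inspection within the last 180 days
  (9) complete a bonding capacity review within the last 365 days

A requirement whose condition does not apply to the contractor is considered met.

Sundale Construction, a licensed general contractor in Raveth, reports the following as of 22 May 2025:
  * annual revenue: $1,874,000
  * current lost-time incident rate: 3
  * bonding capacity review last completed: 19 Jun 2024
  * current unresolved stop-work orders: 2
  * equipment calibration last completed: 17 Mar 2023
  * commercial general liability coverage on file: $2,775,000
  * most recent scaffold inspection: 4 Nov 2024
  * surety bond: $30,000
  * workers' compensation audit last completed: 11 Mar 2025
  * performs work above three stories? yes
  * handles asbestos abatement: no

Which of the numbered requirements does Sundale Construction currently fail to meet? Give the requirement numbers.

1. condition 'performs work above three stories' holds; surety bond $30,000 < $45,000 → not met
2. lost-time incident rate 3 ≤ 4 → met
3. unresolved stop-work orders 2 > 0 → not met
4. equipment calibration 797 days ago vs limit 730 → not met
5. commercial general liability coverage $2,775,000 ≥ $2,700,000 → met
6. workers' compensation audit 72 days ago vs limit 60 → not met
7. condition 'handles asbestos abatement' does not hold → requirement n/a → met
8. scaffold inspection 199 days ago vs limit 180 → not met
9. bonding capacity review 337 days ago vs limit 365 → met
Not met: 1, 3, 4, 6, 8

1, 3, 4, 6, 8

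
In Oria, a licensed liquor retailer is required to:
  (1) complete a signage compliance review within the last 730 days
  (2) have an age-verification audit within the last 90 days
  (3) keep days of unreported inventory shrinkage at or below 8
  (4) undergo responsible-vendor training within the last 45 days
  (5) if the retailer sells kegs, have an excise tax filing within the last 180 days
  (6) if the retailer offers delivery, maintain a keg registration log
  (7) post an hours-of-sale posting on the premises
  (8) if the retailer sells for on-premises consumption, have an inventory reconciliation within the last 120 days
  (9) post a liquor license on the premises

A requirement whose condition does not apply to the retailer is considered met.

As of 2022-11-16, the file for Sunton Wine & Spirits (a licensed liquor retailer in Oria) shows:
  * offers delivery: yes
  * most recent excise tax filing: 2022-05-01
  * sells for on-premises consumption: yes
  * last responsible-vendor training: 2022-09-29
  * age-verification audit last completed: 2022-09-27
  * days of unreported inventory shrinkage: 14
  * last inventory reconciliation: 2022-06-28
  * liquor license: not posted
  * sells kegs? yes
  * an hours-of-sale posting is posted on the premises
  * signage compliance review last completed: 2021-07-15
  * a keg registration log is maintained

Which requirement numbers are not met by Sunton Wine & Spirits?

3, 4, 5, 8, 9

1. signage compliance review 489 days ago vs limit 730 → met
2. age-verification audit 50 days ago vs limit 90 → met
3. days of unreported inventory shrinkage 14 > 8 → not met
4. responsible-vendor training 48 days ago vs limit 45 → not met
5. condition 'sells kegs' holds; excise tax filing 199 days ago vs limit 180 → not met
6. condition 'offers delivery' holds; keg registration log present → met
7. hours-of-sale posting present → met
8. condition 'sells for on-premises consumption' holds; inventory reconciliation 141 days ago vs limit 120 → not met
9. liquor license absent → not met
Not met: 3, 4, 5, 8, 9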